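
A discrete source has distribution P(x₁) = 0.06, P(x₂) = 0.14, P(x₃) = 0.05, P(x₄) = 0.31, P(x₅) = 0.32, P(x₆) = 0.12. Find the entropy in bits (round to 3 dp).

2.274 bits

H = −Σ pᵢ log₂ pᵢ.
−0.06·log₂(0.06) = 0.2435
−0.14·log₂(0.14) = 0.3971
−0.05·log₂(0.05) = 0.2161
−0.31·log₂(0.31) = 0.5238
−0.32·log₂(0.32) = 0.5260
−0.12·log₂(0.12) = 0.3671
Sum ≈ 2.2736 → 2.274 bits.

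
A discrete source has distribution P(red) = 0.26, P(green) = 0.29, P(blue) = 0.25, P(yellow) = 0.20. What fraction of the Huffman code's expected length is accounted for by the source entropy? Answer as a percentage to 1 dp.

Entropy H = −Σ p log₂ p ≈ 1.9876 bits.
Huffman merges: 1/5+1/4→9/20; 13/50+29/100→11/20; 9/20+11/20→1. L = 2 ≈ 2.0000.
Efficiency = H/L = 1.9876/2.0000 = 99.4%.

99.4%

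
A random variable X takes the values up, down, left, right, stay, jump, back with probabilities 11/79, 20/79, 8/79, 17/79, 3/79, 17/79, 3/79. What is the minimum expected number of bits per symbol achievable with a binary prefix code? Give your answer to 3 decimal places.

2.570 bits/symbol

Repeatedly combine the two least-probable nodes; the expected code length is the sum of the merged weights.
merge 3/79 + 3/79 → 6/79
merge 6/79 + 8/79 → 14/79
merge 11/79 + 14/79 → 25/79
merge 17/79 + 17/79 → 34/79
merge 20/79 + 25/79 → 45/79
merge 34/79 + 45/79 → 1
L = 6/79 + 14/79 + 25/79 + 34/79 + 45/79 + 1 = 203/79 ≈ 2.570 bits/symbol.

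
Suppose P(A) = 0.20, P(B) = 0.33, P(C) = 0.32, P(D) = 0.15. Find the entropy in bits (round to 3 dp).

H = −Σ pᵢ log₂ pᵢ.
−0.20·log₂(0.20) = 0.4644
−0.33·log₂(0.33) = 0.5278
−0.32·log₂(0.32) = 0.5260
−0.15·log₂(0.15) = 0.4105
Sum ≈ 1.9288 → 1.929 bits.

1.929 bits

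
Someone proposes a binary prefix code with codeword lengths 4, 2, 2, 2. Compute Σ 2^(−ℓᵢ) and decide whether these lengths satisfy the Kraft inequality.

0.8125; yes

With common denominator 2^4 = 16: Σ 2^(−ℓᵢ) = 1/16 + 4/16 + 4/16 + 4/16 = 13/16 = 0.8125.
Kraft's inequality requires Σ ≤ 1; here Σ = 0.8125 ≤ 1, so such a prefix code exists.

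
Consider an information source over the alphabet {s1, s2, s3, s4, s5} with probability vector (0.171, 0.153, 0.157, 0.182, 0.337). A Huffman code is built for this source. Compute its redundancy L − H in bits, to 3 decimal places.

Entropy H = −Σ p log₂ p ≈ 2.2456 bits.
Huffman merges: 153/1000+157/1000→31/100; 171/1000+91/500→353/1000; 31/100+337/1000→647/1000; 353/1000+647/1000→1. L = 231/100 ≈ 2.3100.
L − H = 2.3100 − 2.2456 = 0.064 bits.

0.064 bits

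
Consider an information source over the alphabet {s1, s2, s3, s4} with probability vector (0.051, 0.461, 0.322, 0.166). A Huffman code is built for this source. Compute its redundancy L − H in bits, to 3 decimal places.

Entropy H = −Σ p log₂ p ≈ 1.6905 bits.
Huffman merges: 51/1000+83/500→217/1000; 217/1000+161/500→539/1000; 461/1000+539/1000→1. L = 439/250 ≈ 1.7560.
L − H = 1.7560 − 1.6905 = 0.066 bits.

0.066 bits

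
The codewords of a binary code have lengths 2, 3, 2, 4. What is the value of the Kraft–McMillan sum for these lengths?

With common denominator 2^4 = 16: Σ 2^(−ℓᵢ) = 4/16 + 2/16 + 4/16 + 1/16 = 11/16 = 0.6875.

0.6875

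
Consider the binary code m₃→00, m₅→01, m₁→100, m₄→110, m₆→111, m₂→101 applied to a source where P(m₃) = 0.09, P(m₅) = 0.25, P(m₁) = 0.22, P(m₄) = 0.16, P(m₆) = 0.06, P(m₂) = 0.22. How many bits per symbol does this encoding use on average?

L̄ = Σ pᵢ·ℓᵢ = 0.09·2 + 0.25·2 + 0.22·3 + 0.16·3 + 0.06·3 + 0.22·3 = 2.66 bits/symbol.

2.66 bits/symbol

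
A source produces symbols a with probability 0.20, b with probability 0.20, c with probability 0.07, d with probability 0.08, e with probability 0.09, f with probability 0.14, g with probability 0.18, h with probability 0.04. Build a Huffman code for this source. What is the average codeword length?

2.88 bits/symbol

Repeatedly combine the two least-probable nodes; the expected code length is the sum of the merged weights.
merge 1/25 + 7/100 → 11/100
merge 2/25 + 9/100 → 17/100
merge 11/100 + 7/50 → 1/4
merge 17/100 + 9/50 → 7/20
merge 1/5 + 1/5 → 2/5
merge 1/4 + 7/20 → 3/5
merge 2/5 + 3/5 → 1
L = 11/100 + 17/100 + 1/4 + 7/20 + 2/5 + 3/5 + 1 = 72/25 = 2.88 bits/symbol.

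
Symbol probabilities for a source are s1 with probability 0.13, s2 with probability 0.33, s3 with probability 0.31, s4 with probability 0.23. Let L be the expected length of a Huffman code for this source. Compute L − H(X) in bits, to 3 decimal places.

Entropy H = −Σ p log₂ p ≈ 1.9219 bits.
Huffman merges: 13/100+23/100→9/25; 31/100+33/100→16/25; 9/25+16/25→1. L = 2 ≈ 2.0000.
L − H = 2.0000 − 1.9219 = 0.078 bits.

0.078 bits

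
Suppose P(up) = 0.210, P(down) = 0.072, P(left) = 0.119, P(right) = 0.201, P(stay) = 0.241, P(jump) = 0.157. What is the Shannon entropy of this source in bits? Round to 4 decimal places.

H = −Σ pᵢ log₂ pᵢ.
−0.210·log₂(0.210) = 0.4728
−0.072·log₂(0.072) = 0.2733
−0.119·log₂(0.119) = 0.3654
−0.201·log₂(0.201) = 0.4653
−0.241·log₂(0.241) = 0.4947
−0.157·log₂(0.157) = 0.4194
Sum ≈ 2.4910 → 2.4910 bits.

2.4910 bits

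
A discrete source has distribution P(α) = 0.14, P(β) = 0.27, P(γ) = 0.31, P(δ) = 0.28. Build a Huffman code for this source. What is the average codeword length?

Repeatedly combine the two least-probable nodes; the expected code length is the sum of the merged weights.
merge 7/50 + 27/100 → 41/100
merge 7/25 + 31/100 → 59/100
merge 41/100 + 59/100 → 1
L = 41/100 + 59/100 + 1 = 2 bits/symbol.

2 bits/symbol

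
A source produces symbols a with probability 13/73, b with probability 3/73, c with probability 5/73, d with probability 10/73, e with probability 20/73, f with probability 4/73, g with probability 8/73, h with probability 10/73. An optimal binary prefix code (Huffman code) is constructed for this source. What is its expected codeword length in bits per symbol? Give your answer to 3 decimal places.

Repeatedly combine the two least-probable nodes; the expected code length is the sum of the merged weights.
merge 3/73 + 4/73 → 7/73
merge 5/73 + 7/73 → 12/73
merge 8/73 + 10/73 → 18/73
merge 10/73 + 12/73 → 22/73
merge 13/73 + 18/73 → 31/73
merge 20/73 + 22/73 → 42/73
merge 31/73 + 42/73 → 1
L = 7/73 + 12/73 + 18/73 + 22/73 + 31/73 + 42/73 + 1 = 205/73 ≈ 2.808 bits/symbol.

2.808 bits/symbol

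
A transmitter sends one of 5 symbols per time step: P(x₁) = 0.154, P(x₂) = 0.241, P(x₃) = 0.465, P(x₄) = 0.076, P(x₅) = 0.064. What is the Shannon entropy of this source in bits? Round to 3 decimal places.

H = −Σ pᵢ log₂ pᵢ.
−0.154·log₂(0.154) = 0.4156
−0.241·log₂(0.241) = 0.4947
−0.465·log₂(0.465) = 0.5137
−0.076·log₂(0.076) = 0.2826
−0.064·log₂(0.064) = 0.2538
Sum ≈ 1.9604 → 1.960 bits.

1.960 bits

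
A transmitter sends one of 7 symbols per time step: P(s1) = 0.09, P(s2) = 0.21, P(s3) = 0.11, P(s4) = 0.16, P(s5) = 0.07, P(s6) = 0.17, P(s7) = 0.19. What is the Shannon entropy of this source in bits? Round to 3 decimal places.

2.717 bits

H = −Σ pᵢ log₂ pᵢ.
−0.09·log₂(0.09) = 0.3127
−0.21·log₂(0.21) = 0.4728
−0.11·log₂(0.11) = 0.3503
−0.16·log₂(0.16) = 0.4230
−0.07·log₂(0.07) = 0.2686
−0.17·log₂(0.17) = 0.4346
−0.19·log₂(0.19) = 0.4552
Sum ≈ 2.7171 → 2.717 bits.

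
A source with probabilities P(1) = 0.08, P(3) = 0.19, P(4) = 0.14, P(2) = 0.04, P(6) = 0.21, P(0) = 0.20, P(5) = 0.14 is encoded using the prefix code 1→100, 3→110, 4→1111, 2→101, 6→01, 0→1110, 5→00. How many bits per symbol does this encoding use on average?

2.99 bits/symbol

L̄ = Σ pᵢ·ℓᵢ = 0.08·3 + 0.19·3 + 0.14·4 + 0.04·3 + 0.21·2 + 0.20·4 + 0.14·2 = 2.99 bits/symbol.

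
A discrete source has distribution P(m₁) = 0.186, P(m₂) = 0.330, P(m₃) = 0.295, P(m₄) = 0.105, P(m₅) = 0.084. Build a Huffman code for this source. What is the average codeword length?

Repeatedly combine the two least-probable nodes; the expected code length is the sum of the merged weights.
merge 21/250 + 21/200 → 189/1000
merge 93/500 + 189/1000 → 3/8
merge 59/200 + 33/100 → 5/8
merge 3/8 + 5/8 → 1
L = 189/1000 + 3/8 + 5/8 + 1 = 2189/1000 = 2.189 bits/symbol.

2.189 bits/symbol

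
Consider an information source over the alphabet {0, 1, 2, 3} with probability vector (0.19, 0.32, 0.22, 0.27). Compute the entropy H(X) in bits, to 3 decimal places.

1.972 bits

H = −Σ pᵢ log₂ pᵢ.
−0.19·log₂(0.19) = 0.4552
−0.32·log₂(0.32) = 0.5260
−0.22·log₂(0.22) = 0.4806
−0.27·log₂(0.27) = 0.5100
Sum ≈ 1.9719 → 1.972 bits.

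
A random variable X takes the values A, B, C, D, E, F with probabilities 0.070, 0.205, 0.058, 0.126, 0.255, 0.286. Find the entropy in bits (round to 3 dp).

H = −Σ pᵢ log₂ pᵢ.
−0.070·log₂(0.070) = 0.2686
−0.205·log₂(0.205) = 0.4687
−0.058·log₂(0.058) = 0.2383
−0.126·log₂(0.126) = 0.3766
−0.255·log₂(0.255) = 0.5027
−0.286·log₂(0.286) = 0.5165
Sum ≈ 2.3713 → 2.371 bits.

2.371 bits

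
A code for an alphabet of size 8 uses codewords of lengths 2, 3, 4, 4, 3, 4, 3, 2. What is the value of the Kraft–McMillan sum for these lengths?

With common denominator 2^4 = 16: Σ 2^(−ℓᵢ) = 4/16 + 2/16 + 1/16 + 1/16 + 2/16 + 1/16 + 2/16 + 4/16 = 17/16 = 1.0625.

1.0625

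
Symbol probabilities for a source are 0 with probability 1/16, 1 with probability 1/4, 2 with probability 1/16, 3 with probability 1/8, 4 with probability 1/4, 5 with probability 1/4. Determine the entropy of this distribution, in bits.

2.375 bits

Each probability is a power of 1/2, so log₂(1/p) is an integer.
H = Σ p·log₂(1/p) = 1/16·4 + 1/4·2 + 1/16·4 + 1/8·3 + 1/4·2 + 1/4·2 = 2.375 bits.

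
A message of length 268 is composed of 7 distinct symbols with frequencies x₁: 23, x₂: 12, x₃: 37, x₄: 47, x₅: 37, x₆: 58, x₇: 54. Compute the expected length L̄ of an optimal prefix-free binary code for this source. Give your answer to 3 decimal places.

2.713 bits/symbol

Probabilities are the counts divided by 268.
Repeatedly combine the two least-probable nodes; the expected code length is the sum of the merged weights.
merge 3/67 + 23/268 → 35/268
merge 35/268 + 37/268 → 18/67
merge 37/268 + 47/268 → 21/67
merge 27/134 + 29/134 → 28/67
merge 18/67 + 21/67 → 39/67
merge 28/67 + 39/67 → 1
L = 35/268 + 18/67 + 21/67 + 28/67 + 39/67 + 1 = 727/268 ≈ 2.713 bits/symbol.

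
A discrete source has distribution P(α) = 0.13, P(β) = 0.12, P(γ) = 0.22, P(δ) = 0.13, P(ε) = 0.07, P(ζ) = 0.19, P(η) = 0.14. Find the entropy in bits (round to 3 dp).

2.734 bits

H = −Σ pᵢ log₂ pᵢ.
−0.13·log₂(0.13) = 0.3826
−0.12·log₂(0.12) = 0.3671
−0.22·log₂(0.22) = 0.4806
−0.13·log₂(0.13) = 0.3826
−0.07·log₂(0.07) = 0.2686
−0.19·log₂(0.19) = 0.4552
−0.14·log₂(0.14) = 0.3971
Sum ≈ 2.7338 → 2.734 bits.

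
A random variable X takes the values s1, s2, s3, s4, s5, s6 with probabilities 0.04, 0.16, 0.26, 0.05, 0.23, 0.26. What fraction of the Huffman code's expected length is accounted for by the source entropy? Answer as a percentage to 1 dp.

99.3%

Entropy H = −Σ p log₂ p ≈ 2.3231 bits.
Huffman merges: 1/25+1/20→9/100; 9/100+4/25→1/4; 23/100+1/4→12/25; 13/50+13/50→13/25; 12/25+13/25→1. L = 117/50 ≈ 2.3400.
Efficiency = H/L = 2.3231/2.3400 = 99.3%.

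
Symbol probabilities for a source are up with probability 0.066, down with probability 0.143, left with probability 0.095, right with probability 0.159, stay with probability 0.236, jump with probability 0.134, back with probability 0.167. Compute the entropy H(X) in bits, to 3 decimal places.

2.716 bits

H = −Σ pᵢ log₂ pᵢ.
−0.066·log₂(0.066) = 0.2588
−0.143·log₂(0.143) = 0.4012
−0.095·log₂(0.095) = 0.3226
−0.159·log₂(0.159) = 0.4218
−0.236·log₂(0.236) = 0.4916
−0.134·log₂(0.134) = 0.3886
−0.167·log₂(0.167) = 0.4312
Sum ≈ 2.7159 → 2.716 bits.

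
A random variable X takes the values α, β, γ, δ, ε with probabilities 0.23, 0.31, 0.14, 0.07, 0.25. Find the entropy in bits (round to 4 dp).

2.1771 bits

H = −Σ pᵢ log₂ pᵢ.
−0.23·log₂(0.23) = 0.4877
−0.31·log₂(0.31) = 0.5238
−0.14·log₂(0.14) = 0.3971
−0.07·log₂(0.07) = 0.2686
−0.25·log₂(0.25) = 0.5000
Sum ≈ 2.1771 → 2.1771 bits.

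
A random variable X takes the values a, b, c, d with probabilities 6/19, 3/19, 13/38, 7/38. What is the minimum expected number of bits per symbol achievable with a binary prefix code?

Repeatedly combine the two least-probable nodes; the expected code length is the sum of the merged weights.
merge 3/19 + 7/38 → 13/38
merge 6/19 + 13/38 → 25/38
merge 13/38 + 25/38 → 1
L = 13/38 + 25/38 + 1 = 2 bits/symbol.

2 bits/symbol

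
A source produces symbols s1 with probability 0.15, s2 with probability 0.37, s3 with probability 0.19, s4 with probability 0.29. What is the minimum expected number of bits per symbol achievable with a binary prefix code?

1.97 bits/symbol

Repeatedly combine the two least-probable nodes; the expected code length is the sum of the merged weights.
merge 3/20 + 19/100 → 17/50
merge 29/100 + 17/50 → 63/100
merge 37/100 + 63/100 → 1
L = 17/50 + 63/100 + 1 = 197/100 = 1.97 bits/symbol.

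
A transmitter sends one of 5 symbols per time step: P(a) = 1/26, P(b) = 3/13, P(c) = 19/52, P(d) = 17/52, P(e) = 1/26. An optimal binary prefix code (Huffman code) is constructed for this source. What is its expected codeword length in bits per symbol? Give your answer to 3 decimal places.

Repeatedly combine the two least-probable nodes; the expected code length is the sum of the merged weights.
merge 1/26 + 1/26 → 1/13
merge 1/13 + 3/13 → 4/13
merge 4/13 + 17/52 → 33/52
merge 19/52 + 33/52 → 1
L = 1/13 + 4/13 + 33/52 + 1 = 105/52 ≈ 2.019 bits/symbol.

2.019 bits/symbol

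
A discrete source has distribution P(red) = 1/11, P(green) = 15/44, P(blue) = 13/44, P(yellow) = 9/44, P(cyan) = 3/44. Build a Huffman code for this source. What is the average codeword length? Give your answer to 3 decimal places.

2.159 bits/symbol

Repeatedly combine the two least-probable nodes; the expected code length is the sum of the merged weights.
merge 3/44 + 1/11 → 7/44
merge 7/44 + 9/44 → 4/11
merge 13/44 + 15/44 → 7/11
merge 4/11 + 7/11 → 1
L = 7/44 + 4/11 + 7/11 + 1 = 95/44 ≈ 2.159 bits/symbol.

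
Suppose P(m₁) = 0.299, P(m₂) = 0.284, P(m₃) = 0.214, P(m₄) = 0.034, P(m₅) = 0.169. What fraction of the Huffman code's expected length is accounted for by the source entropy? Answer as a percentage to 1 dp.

Entropy H = −Σ p log₂ p ≈ 2.1119 bits.
Huffman merges: 17/500+169/1000→203/1000; 203/1000+107/500→417/1000; 71/250+299/1000→583/1000; 417/1000+583/1000→1. L = 2203/1000 ≈ 2.2030.
Efficiency = H/L = 2.1119/2.2030 = 95.9%.

95.9%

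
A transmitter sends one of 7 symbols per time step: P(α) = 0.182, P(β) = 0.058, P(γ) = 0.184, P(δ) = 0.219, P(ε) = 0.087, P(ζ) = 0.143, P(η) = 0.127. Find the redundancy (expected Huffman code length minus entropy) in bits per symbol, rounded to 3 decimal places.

Entropy H = −Σ p log₂ p ≈ 2.7006 bits.
Huffman merges: 29/500+87/1000→29/200; 127/1000+143/1000→27/100; 29/200+91/500→327/1000; 23/125+219/1000→403/1000; 27/100+327/1000→597/1000; 403/1000+597/1000→1. L = 1371/500 ≈ 2.7420.
L − H = 2.7420 − 2.7006 = 0.041 bits.

0.041 bits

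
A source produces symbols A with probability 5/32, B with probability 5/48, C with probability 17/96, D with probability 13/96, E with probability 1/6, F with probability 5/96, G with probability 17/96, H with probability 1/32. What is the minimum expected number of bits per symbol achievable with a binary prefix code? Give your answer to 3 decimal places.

2.906 bits/symbol

Repeatedly combine the two least-probable nodes; the expected code length is the sum of the merged weights.
merge 1/32 + 5/96 → 1/12
merge 1/12 + 5/48 → 3/16
merge 13/96 + 5/32 → 7/24
merge 1/6 + 17/96 → 11/32
merge 17/96 + 3/16 → 35/96
merge 7/24 + 11/32 → 61/96
merge 35/96 + 61/96 → 1
L = 1/12 + 3/16 + 7/24 + 11/32 + 35/96 + 61/96 + 1 = 93/32 ≈ 2.906 bits/symbol.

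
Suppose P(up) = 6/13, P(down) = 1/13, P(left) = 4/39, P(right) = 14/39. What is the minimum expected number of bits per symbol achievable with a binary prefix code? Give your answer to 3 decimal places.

Repeatedly combine the two least-probable nodes; the expected code length is the sum of the merged weights.
merge 1/13 + 4/39 → 7/39
merge 7/39 + 14/39 → 7/13
merge 6/13 + 7/13 → 1
L = 7/39 + 7/13 + 1 = 67/39 ≈ 1.718 bits/symbol.

1.718 bits/symbol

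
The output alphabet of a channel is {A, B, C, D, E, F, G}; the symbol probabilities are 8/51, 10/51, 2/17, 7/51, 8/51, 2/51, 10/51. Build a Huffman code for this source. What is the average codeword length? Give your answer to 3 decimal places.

Repeatedly combine the two least-probable nodes; the expected code length is the sum of the merged weights.
merge 2/51 + 2/17 → 8/51
merge 7/51 + 8/51 → 5/17
merge 8/51 + 8/51 → 16/51
merge 10/51 + 10/51 → 20/51
merge 5/17 + 16/51 → 31/51
merge 20/51 + 31/51 → 1
L = 8/51 + 5/17 + 16/51 + 20/51 + 31/51 + 1 = 47/17 ≈ 2.765 bits/symbol.

2.765 bits/symbol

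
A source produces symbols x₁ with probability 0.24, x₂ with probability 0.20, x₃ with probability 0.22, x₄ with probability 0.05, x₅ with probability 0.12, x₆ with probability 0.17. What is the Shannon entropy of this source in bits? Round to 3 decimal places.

2.457 bits

H = −Σ pᵢ log₂ pᵢ.
−0.24·log₂(0.24) = 0.4941
−0.20·log₂(0.20) = 0.4644
−0.22·log₂(0.22) = 0.4806
−0.05·log₂(0.05) = 0.2161
−0.12·log₂(0.12) = 0.3671
−0.17·log₂(0.17) = 0.4346
Sum ≈ 2.4568 → 2.457 bits.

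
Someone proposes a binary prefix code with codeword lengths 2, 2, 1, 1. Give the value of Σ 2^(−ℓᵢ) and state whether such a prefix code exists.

With common denominator 2^2 = 4: Σ 2^(−ℓᵢ) = 1/4 + 1/4 + 2/4 + 2/4 = 6/4 = 1.5.
Kraft's inequality requires Σ ≤ 1; here Σ = 1.5 > 1, so no such prefix code exists.

1.5; no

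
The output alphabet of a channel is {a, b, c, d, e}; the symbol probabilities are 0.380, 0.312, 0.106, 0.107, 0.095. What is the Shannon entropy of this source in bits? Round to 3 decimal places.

H = −Σ pᵢ log₂ pᵢ.
−0.380·log₂(0.380) = 0.5305
−0.312·log₂(0.312) = 0.5243
−0.106·log₂(0.106) = 0.3432
−0.107·log₂(0.107) = 0.3450
−0.095·log₂(0.095) = 0.3226
Sum ≈ 2.0656 → 2.066 bits.

2.066 bits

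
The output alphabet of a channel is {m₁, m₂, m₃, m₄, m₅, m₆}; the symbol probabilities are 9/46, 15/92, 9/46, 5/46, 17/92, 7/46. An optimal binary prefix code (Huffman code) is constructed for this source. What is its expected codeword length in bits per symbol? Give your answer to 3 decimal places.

2.609 bits/symbol

Repeatedly combine the two least-probable nodes; the expected code length is the sum of the merged weights.
merge 5/46 + 7/46 → 6/23
merge 15/92 + 17/92 → 8/23
merge 9/46 + 9/46 → 9/23
merge 6/23 + 8/23 → 14/23
merge 9/23 + 14/23 → 1
L = 6/23 + 8/23 + 9/23 + 14/23 + 1 = 60/23 ≈ 2.609 bits/symbol.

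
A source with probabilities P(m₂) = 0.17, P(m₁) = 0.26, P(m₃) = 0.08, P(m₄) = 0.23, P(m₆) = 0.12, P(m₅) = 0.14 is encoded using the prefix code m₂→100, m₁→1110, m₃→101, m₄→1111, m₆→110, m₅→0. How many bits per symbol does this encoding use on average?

3.21 bits/symbol

L̄ = Σ pᵢ·ℓᵢ = 0.17·3 + 0.26·4 + 0.08·3 + 0.23·4 + 0.12·3 + 0.14·1 = 3.21 bits/symbol.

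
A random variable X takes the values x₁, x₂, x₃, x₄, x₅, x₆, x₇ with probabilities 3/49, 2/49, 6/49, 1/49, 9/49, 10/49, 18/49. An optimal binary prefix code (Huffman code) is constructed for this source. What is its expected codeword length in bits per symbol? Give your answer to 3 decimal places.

Repeatedly combine the two least-probable nodes; the expected code length is the sum of the merged weights.
merge 1/49 + 2/49 → 3/49
merge 3/49 + 3/49 → 6/49
merge 6/49 + 6/49 → 12/49
merge 9/49 + 10/49 → 19/49
merge 12/49 + 18/49 → 30/49
merge 19/49 + 30/49 → 1
L = 3/49 + 6/49 + 12/49 + 19/49 + 30/49 + 1 = 17/7 ≈ 2.429 bits/symbol.

2.429 bits/symbol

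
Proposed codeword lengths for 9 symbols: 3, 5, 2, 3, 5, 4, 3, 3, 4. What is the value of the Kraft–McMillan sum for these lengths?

With common denominator 2^5 = 32: Σ 2^(−ℓᵢ) = 4/32 + 1/32 + 8/32 + 4/32 + 1/32 + 2/32 + 4/32 + 4/32 + 2/32 = 30/32 = 0.9375.

0.9375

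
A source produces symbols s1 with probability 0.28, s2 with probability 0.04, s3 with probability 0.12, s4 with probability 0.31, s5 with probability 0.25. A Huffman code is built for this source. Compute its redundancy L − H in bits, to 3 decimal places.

Entropy H = −Σ p log₂ p ≈ 2.0908 bits.
Huffman merges: 1/25+3/25→4/25; 4/25+1/4→41/100; 7/25+31/100→59/100; 41/100+59/100→1. L = 54/25 ≈ 2.1600.
L − H = 2.1600 − 2.0908 = 0.069 bits.

0.069 bits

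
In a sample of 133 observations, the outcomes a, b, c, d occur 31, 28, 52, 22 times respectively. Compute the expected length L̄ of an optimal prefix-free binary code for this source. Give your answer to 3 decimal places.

Probabilities are the counts divided by 133.
Repeatedly combine the two least-probable nodes; the expected code length is the sum of the merged weights.
merge 22/133 + 4/19 → 50/133
merge 31/133 + 50/133 → 81/133
merge 52/133 + 81/133 → 1
L = 50/133 + 81/133 + 1 = 264/133 ≈ 1.985 bits/symbol.

1.985 bits/symbol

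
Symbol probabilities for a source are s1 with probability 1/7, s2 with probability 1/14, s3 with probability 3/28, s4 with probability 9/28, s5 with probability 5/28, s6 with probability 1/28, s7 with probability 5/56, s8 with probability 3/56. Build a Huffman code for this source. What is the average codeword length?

2.75 bits/symbol

Repeatedly combine the two least-probable nodes; the expected code length is the sum of the merged weights.
merge 1/28 + 3/56 → 5/56
merge 1/14 + 5/56 → 9/56
merge 5/56 + 3/28 → 11/56
merge 1/7 + 9/56 → 17/56
merge 5/28 + 11/56 → 3/8
merge 17/56 + 9/28 → 5/8
merge 3/8 + 5/8 → 1
L = 5/56 + 9/56 + 11/56 + 17/56 + 3/8 + 5/8 + 1 = 11/4 = 2.75 bits/symbol.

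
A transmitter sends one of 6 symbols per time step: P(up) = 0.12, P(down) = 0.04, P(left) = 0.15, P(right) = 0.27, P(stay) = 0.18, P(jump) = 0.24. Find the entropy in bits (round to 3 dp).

2.413 bits

H = −Σ pᵢ log₂ pᵢ.
−0.12·log₂(0.12) = 0.3671
−0.04·log₂(0.04) = 0.1858
−0.15·log₂(0.15) = 0.4105
−0.27·log₂(0.27) = 0.5100
−0.18·log₂(0.18) = 0.4453
−0.24·log₂(0.24) = 0.4941
Sum ≈ 2.4128 → 2.413 bits.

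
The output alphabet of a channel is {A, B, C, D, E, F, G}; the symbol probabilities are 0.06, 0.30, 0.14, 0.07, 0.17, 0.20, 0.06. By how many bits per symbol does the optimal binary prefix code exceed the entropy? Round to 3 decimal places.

Entropy H = −Σ p log₂ p ≈ 2.5728 bits.
Huffman merges: 3/50+3/50→3/25; 7/100+3/25→19/100; 7/50+17/100→31/100; 19/100+1/5→39/100; 3/10+31/100→61/100; 39/100+61/100→1. L = 131/50 ≈ 2.6200.
L − H = 2.6200 − 2.5728 = 0.047 bits.

0.047 bits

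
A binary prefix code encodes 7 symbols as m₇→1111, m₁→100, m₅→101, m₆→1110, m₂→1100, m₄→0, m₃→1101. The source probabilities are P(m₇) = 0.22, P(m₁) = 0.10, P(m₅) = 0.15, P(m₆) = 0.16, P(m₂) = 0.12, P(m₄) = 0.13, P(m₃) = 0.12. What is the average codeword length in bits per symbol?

L̄ = Σ pᵢ·ℓᵢ = 0.22·4 + 0.10·3 + 0.15·3 + 0.16·4 + 0.12·4 + 0.13·1 + 0.12·4 = 3.36 bits/symbol.

3.36 bits/symbol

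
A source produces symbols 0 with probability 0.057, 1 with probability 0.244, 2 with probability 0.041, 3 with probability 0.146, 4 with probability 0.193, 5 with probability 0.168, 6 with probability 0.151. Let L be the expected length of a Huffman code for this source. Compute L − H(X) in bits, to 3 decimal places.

0.032 bits

Entropy H = −Σ p log₂ p ≈ 2.6286 bits.
Huffman merges: 41/1000+57/1000→49/500; 49/500+73/500→61/250; 151/1000+21/125→319/1000; 193/1000+61/250→437/1000; 61/250+319/1000→563/1000; 437/1000+563/1000→1. L = 2661/1000 ≈ 2.6610.
L − H = 2.6610 − 2.6286 = 0.032 bits.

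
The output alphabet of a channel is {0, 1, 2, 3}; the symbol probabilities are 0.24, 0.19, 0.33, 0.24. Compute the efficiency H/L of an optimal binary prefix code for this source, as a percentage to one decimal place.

98.6%

Entropy H = −Σ p log₂ p ≈ 1.9713 bits.
Huffman merges: 19/100+6/25→43/100; 6/25+33/100→57/100; 43/100+57/100→1. L = 2 ≈ 2.0000.
Efficiency = H/L = 1.9713/2.0000 = 98.6%.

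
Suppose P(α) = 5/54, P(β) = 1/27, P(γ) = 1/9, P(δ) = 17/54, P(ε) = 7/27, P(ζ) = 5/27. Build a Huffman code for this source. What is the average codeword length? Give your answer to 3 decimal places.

2.370 bits/symbol

Repeatedly combine the two least-probable nodes; the expected code length is the sum of the merged weights.
merge 1/27 + 5/54 → 7/54
merge 1/9 + 7/54 → 13/54
merge 5/27 + 13/54 → 23/54
merge 7/27 + 17/54 → 31/54
merge 23/54 + 31/54 → 1
L = 7/54 + 13/54 + 23/54 + 31/54 + 1 = 64/27 ≈ 2.370 bits/symbol.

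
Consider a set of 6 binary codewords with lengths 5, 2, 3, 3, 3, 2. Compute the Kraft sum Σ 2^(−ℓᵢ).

With common denominator 2^5 = 32: Σ 2^(−ℓᵢ) = 1/32 + 8/32 + 4/32 + 4/32 + 4/32 + 8/32 = 29/32 = 0.90625.

0.90625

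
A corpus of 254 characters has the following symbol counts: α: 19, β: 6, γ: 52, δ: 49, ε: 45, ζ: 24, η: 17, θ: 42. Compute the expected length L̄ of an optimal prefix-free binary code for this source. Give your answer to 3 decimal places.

Probabilities are the counts divided by 254.
Repeatedly combine the two least-probable nodes; the expected code length is the sum of the merged weights.
merge 3/127 + 17/254 → 23/254
merge 19/254 + 23/254 → 21/127
merge 12/127 + 21/127 → 33/127
merge 21/127 + 45/254 → 87/254
merge 49/254 + 26/127 → 101/254
merge 33/127 + 87/254 → 153/254
merge 101/254 + 153/254 → 1
L = 23/254 + 21/127 + 33/127 + 87/254 + 101/254 + 153/254 + 1 = 363/127 ≈ 2.858 bits/symbol.

2.858 bits/symbol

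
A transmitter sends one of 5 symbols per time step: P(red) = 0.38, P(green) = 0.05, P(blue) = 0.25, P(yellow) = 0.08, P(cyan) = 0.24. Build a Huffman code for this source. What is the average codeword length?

2.12 bits/symbol

Repeatedly combine the two least-probable nodes; the expected code length is the sum of the merged weights.
merge 1/20 + 2/25 → 13/100
merge 13/100 + 6/25 → 37/100
merge 1/4 + 37/100 → 31/50
merge 19/50 + 31/50 → 1
L = 13/100 + 37/100 + 31/50 + 1 = 53/25 = 2.12 bits/symbol.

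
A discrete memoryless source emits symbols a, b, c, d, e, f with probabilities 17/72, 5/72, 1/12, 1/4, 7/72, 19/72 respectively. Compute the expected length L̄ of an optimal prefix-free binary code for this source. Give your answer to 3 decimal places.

Repeatedly combine the two least-probable nodes; the expected code length is the sum of the merged weights.
merge 5/72 + 1/12 → 11/72
merge 7/72 + 11/72 → 1/4
merge 17/72 + 1/4 → 35/72
merge 1/4 + 19/72 → 37/72
merge 35/72 + 37/72 → 1
L = 11/72 + 1/4 + 35/72 + 37/72 + 1 = 173/72 ≈ 2.403 bits/symbol.

2.403 bits/symbol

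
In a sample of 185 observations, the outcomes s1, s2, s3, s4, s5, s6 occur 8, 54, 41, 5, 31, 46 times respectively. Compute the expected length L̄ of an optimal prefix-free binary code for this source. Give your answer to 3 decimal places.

Probabilities are the counts divided by 185.
Repeatedly combine the two least-probable nodes; the expected code length is the sum of the merged weights.
merge 1/37 + 8/185 → 13/185
merge 13/185 + 31/185 → 44/185
merge 41/185 + 44/185 → 17/37
merge 46/185 + 54/185 → 20/37
merge 17/37 + 20/37 → 1
L = 13/185 + 44/185 + 17/37 + 20/37 + 1 = 427/185 ≈ 2.308 bits/symbol.

2.308 bits/symbol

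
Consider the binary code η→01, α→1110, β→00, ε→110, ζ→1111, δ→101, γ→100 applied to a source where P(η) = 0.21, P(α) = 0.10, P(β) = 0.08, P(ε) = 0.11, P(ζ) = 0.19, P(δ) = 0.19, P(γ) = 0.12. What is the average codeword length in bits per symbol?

L̄ = Σ pᵢ·ℓᵢ = 0.21·2 + 0.10·4 + 0.08·2 + 0.11·3 + 0.19·4 + 0.19·3 + 0.12·3 = 3 bits/symbol.

3 bits/symbol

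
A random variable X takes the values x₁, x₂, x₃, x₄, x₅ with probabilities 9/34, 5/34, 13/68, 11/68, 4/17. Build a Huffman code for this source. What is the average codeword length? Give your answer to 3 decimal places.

2.309 bits/symbol

Repeatedly combine the two least-probable nodes; the expected code length is the sum of the merged weights.
merge 5/34 + 11/68 → 21/68
merge 13/68 + 4/17 → 29/68
merge 9/34 + 21/68 → 39/68
merge 29/68 + 39/68 → 1
L = 21/68 + 29/68 + 39/68 + 1 = 157/68 ≈ 2.309 bits/symbol.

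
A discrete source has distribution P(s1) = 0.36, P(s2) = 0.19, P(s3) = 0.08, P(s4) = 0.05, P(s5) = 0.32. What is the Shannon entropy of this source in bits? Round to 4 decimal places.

2.0195 bits

H = −Σ pᵢ log₂ pᵢ.
−0.36·log₂(0.36) = 0.5306
−0.19·log₂(0.19) = 0.4552
−0.08·log₂(0.08) = 0.2915
−0.05·log₂(0.05) = 0.2161
−0.32·log₂(0.32) = 0.5260
Sum ≈ 2.0195 → 2.0195 bits.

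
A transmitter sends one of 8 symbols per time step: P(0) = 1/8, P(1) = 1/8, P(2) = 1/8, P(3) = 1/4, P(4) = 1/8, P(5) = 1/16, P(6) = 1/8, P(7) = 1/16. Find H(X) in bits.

2.875 bits

Each probability is a power of 1/2, so log₂(1/p) is an integer.
H = Σ p·log₂(1/p) = 1/8·3 + 1/8·3 + 1/8·3 + 1/4·2 + 1/8·3 + 1/16·4 + 1/8·3 + 1/16·4 = 2.875 bits.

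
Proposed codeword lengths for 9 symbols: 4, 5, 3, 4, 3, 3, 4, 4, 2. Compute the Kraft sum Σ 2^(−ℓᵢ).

With common denominator 2^5 = 32: Σ 2^(−ℓᵢ) = 2/32 + 1/32 + 4/32 + 2/32 + 4/32 + 4/32 + 2/32 + 2/32 + 8/32 = 29/32 = 0.90625.

0.90625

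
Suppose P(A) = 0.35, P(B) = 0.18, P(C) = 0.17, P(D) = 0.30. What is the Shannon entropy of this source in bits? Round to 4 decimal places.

1.9311 bits

H = −Σ pᵢ log₂ pᵢ.
−0.35·log₂(0.35) = 0.5301
−0.18·log₂(0.18) = 0.4453
−0.17·log₂(0.17) = 0.4346
−0.30·log₂(0.30) = 0.5211
Sum ≈ 1.9311 → 1.9311 bits.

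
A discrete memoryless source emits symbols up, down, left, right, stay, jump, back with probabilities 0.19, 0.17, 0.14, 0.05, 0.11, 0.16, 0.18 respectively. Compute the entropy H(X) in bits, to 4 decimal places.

H = −Σ pᵢ log₂ pᵢ.
−0.19·log₂(0.19) = 0.4552
−0.17·log₂(0.17) = 0.4346
−0.14·log₂(0.14) = 0.3971
−0.05·log₂(0.05) = 0.2161
−0.11·log₂(0.11) = 0.3503
−0.16·log₂(0.16) = 0.4230
−0.18·log₂(0.18) = 0.4453
Sum ≈ 2.7216 → 2.7216 bits.

2.7216 bits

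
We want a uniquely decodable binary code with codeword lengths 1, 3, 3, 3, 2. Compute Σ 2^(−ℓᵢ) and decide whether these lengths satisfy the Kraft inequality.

1.125; no

With common denominator 2^3 = 8: Σ 2^(−ℓᵢ) = 4/8 + 1/8 + 1/8 + 1/8 + 2/8 = 9/8 = 1.125.
Kraft's inequality requires Σ ≤ 1; here Σ = 1.125 > 1, so no such prefix code exists.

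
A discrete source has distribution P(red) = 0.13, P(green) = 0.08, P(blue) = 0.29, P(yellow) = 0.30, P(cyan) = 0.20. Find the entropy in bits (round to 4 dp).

H = −Σ pᵢ log₂ pᵢ.
−0.13·log₂(0.13) = 0.3826
−0.08·log₂(0.08) = 0.2915
−0.29·log₂(0.29) = 0.5179
−0.30·log₂(0.30) = 0.5211
−0.20·log₂(0.20) = 0.4644
Sum ≈ 2.1775 → 2.1775 bits.

2.1775 bits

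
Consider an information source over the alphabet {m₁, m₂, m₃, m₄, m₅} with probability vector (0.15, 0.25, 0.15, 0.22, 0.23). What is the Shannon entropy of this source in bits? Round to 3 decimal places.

H = −Σ pᵢ log₂ pᵢ.
−0.15·log₂(0.15) = 0.4105
−0.25·log₂(0.25) = 0.5000
−0.15·log₂(0.15) = 0.4105
−0.22·log₂(0.22) = 0.4806
−0.23·log₂(0.23) = 0.4877
Sum ≈ 2.2893 → 2.289 bits.

2.289 bits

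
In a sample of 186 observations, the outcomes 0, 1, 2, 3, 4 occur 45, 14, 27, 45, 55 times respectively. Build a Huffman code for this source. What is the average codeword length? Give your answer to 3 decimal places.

Probabilities are the counts divided by 186.
Repeatedly combine the two least-probable nodes; the expected code length is the sum of the merged weights.
merge 7/93 + 9/62 → 41/186
merge 41/186 + 15/62 → 43/93
merge 15/62 + 55/186 → 50/93
merge 43/93 + 50/93 → 1
L = 41/186 + 43/93 + 50/93 + 1 = 413/186 ≈ 2.220 bits/symbol.

2.220 bits/symbol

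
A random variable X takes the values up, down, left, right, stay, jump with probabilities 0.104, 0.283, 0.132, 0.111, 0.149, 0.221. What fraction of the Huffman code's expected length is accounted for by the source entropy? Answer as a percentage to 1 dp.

99.5%

Entropy H = −Σ p log₂ p ≈ 2.4832 bits.
Huffman merges: 13/125+111/1000→43/200; 33/250+149/1000→281/1000; 43/200+221/1000→109/250; 281/1000+283/1000→141/250; 109/250+141/250→1. L = 312/125 ≈ 2.4960.
Efficiency = H/L = 2.4832/2.4960 = 99.5%.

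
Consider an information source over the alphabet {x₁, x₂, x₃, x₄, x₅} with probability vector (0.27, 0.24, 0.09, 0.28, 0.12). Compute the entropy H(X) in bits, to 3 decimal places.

2.198 bits

H = −Σ pᵢ log₂ pᵢ.
−0.27·log₂(0.27) = 0.5100
−0.24·log₂(0.24) = 0.4941
−0.09·log₂(0.09) = 0.3127
−0.28·log₂(0.28) = 0.5142
−0.12·log₂(0.12) = 0.3671
Sum ≈ 2.1981 → 2.198 bits.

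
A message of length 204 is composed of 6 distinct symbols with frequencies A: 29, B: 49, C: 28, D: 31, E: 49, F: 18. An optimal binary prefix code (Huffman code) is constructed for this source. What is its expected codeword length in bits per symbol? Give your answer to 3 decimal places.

2.520 bits/symbol

Probabilities are the counts divided by 204.
Repeatedly combine the two least-probable nodes; the expected code length is the sum of the merged weights.
merge 3/34 + 7/51 → 23/102
merge 29/204 + 31/204 → 5/17
merge 23/102 + 49/204 → 95/204
merge 49/204 + 5/17 → 109/204
merge 95/204 + 109/204 → 1
L = 23/102 + 5/17 + 95/204 + 109/204 + 1 = 257/102 ≈ 2.520 bits/symbol.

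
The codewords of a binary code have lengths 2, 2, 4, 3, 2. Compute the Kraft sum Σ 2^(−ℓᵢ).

0.9375

With common denominator 2^4 = 16: Σ 2^(−ℓᵢ) = 4/16 + 4/16 + 1/16 + 2/16 + 4/16 = 15/16 = 0.9375.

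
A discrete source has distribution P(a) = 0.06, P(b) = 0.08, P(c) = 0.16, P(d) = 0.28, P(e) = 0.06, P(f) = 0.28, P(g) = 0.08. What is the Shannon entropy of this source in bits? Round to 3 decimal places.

H = −Σ pᵢ log₂ pᵢ.
−0.06·log₂(0.06) = 0.2435
−0.08·log₂(0.08) = 0.2915
−0.16·log₂(0.16) = 0.4230
−0.28·log₂(0.28) = 0.5142
−0.06·log₂(0.06) = 0.2435
−0.28·log₂(0.28) = 0.5142
−0.08·log₂(0.08) = 0.2915
Sum ≈ 2.5215 → 2.522 bits.

2.522 bits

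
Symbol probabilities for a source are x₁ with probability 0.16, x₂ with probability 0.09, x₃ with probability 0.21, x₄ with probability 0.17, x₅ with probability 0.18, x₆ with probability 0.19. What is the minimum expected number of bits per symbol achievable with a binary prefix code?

Repeatedly combine the two least-probable nodes; the expected code length is the sum of the merged weights.
merge 9/100 + 4/25 → 1/4
merge 17/100 + 9/50 → 7/20
merge 19/100 + 21/100 → 2/5
merge 1/4 + 7/20 → 3/5
merge 2/5 + 3/5 → 1
L = 1/4 + 7/20 + 2/5 + 3/5 + 1 = 13/5 = 2.6 bits/symbol.

2.6 bits/symbol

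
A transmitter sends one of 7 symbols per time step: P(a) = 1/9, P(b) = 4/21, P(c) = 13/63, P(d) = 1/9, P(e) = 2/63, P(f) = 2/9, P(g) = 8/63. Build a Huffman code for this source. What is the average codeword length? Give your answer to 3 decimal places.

Repeatedly combine the two least-probable nodes; the expected code length is the sum of the merged weights.
merge 2/63 + 1/9 → 1/7
merge 1/9 + 8/63 → 5/21
merge 1/7 + 4/21 → 1/3
merge 13/63 + 2/9 → 3/7
merge 5/21 + 1/3 → 4/7
merge 3/7 + 4/7 → 1
L = 1/7 + 5/21 + 1/3 + 3/7 + 4/7 + 1 = 19/7 ≈ 2.714 bits/symbol.

2.714 bits/symbol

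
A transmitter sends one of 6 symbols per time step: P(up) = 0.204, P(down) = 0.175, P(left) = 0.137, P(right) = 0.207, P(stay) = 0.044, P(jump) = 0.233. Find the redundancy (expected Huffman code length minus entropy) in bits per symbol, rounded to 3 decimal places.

Entropy H = −Σ p log₂ p ≈ 2.4591 bits.
Huffman merges: 11/250+137/1000→181/1000; 7/40+181/1000→89/250; 51/250+207/1000→411/1000; 233/1000+89/250→589/1000; 411/1000+589/1000→1. L = 2537/1000 ≈ 2.5370.
L − H = 2.5370 − 2.4591 = 0.078 bits.

0.078 bits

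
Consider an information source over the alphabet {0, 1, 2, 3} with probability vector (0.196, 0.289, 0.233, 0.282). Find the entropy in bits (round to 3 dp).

H = −Σ pᵢ log₂ pᵢ.
−0.196·log₂(0.196) = 0.4608
−0.289·log₂(0.289) = 0.5176
−0.233·log₂(0.233) = 0.4897
−0.282·log₂(0.282) = 0.5150
Sum ≈ 1.9830 → 1.983 bits.

1.983 bits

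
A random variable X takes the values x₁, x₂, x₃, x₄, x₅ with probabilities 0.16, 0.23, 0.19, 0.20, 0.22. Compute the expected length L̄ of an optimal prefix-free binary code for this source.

Repeatedly combine the two least-probable nodes; the expected code length is the sum of the merged weights.
merge 4/25 + 19/100 → 7/20
merge 1/5 + 11/50 → 21/50
merge 23/100 + 7/20 → 29/50
merge 21/50 + 29/50 → 1
L = 7/20 + 21/50 + 29/50 + 1 = 47/20 = 2.35 bits/symbol.

2.35 bits/symbol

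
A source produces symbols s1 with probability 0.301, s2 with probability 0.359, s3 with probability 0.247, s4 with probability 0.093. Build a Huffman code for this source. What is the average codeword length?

1.981 bits/symbol

Repeatedly combine the two least-probable nodes; the expected code length is the sum of the merged weights.
merge 93/1000 + 247/1000 → 17/50
merge 301/1000 + 17/50 → 641/1000
merge 359/1000 + 641/1000 → 1
L = 17/50 + 641/1000 + 1 = 1981/1000 = 1.981 bits/symbol.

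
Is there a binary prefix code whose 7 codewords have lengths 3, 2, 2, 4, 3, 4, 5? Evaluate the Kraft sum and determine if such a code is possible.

With common denominator 2^5 = 32: Σ 2^(−ℓᵢ) = 4/32 + 8/32 + 8/32 + 2/32 + 4/32 + 2/32 + 1/32 = 29/32 = 0.90625.
Kraft's inequality requires Σ ≤ 1; here Σ = 0.90625 ≤ 1, so such a prefix code exists.

0.90625; yes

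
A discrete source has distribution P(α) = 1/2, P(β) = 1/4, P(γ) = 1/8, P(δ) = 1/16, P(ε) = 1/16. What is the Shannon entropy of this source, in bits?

1.875 bits

Each probability is a power of 1/2, so log₂(1/p) is an integer.
H = Σ p·log₂(1/p) = 1/2·1 + 1/4·2 + 1/8·3 + 1/16·4 + 1/16·4 = 1.875 bits.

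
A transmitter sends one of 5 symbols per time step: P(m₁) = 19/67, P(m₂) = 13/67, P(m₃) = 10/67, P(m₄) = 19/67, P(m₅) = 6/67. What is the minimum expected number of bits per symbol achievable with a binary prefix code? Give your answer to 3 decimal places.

Repeatedly combine the two least-probable nodes; the expected code length is the sum of the merged weights.
merge 6/67 + 10/67 → 16/67
merge 13/67 + 16/67 → 29/67
merge 19/67 + 19/67 → 38/67
merge 29/67 + 38/67 → 1
L = 16/67 + 29/67 + 38/67 + 1 = 150/67 ≈ 2.239 bits/symbol.

2.239 bits/symbol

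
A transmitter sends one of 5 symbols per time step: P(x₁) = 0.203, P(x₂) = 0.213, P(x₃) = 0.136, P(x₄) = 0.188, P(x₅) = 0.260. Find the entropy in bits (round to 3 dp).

H = −Σ pᵢ log₂ pᵢ.
−0.203·log₂(0.203) = 0.4670
−0.213·log₂(0.213) = 0.4752
−0.136·log₂(0.136) = 0.3915
−0.188·log₂(0.188) = 0.4533
−0.260·log₂(0.260) = 0.5053
Sum ≈ 2.2923 → 2.292 bits.

2.292 bits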